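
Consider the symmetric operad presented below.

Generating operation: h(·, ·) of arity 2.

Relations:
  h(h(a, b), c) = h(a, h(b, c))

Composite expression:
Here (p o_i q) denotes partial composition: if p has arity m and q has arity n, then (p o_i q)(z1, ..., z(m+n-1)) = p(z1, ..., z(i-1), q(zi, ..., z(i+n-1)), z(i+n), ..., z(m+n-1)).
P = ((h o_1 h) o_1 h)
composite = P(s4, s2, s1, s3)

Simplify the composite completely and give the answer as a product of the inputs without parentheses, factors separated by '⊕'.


Every regrouping of h is equal, so read the s-inputs in written order.
h(s4, s2) linearizes to s4 ⊕ s2
h(h(s4, s2), s1) linearizes to s4 ⊕ s2 ⊕ s1
h(h(h(s4, s2), s1), s3) linearizes to s4 ⊕ s2 ⊕ s1 ⊕ s3

s4 ⊕ s2 ⊕ s1 ⊕ s3


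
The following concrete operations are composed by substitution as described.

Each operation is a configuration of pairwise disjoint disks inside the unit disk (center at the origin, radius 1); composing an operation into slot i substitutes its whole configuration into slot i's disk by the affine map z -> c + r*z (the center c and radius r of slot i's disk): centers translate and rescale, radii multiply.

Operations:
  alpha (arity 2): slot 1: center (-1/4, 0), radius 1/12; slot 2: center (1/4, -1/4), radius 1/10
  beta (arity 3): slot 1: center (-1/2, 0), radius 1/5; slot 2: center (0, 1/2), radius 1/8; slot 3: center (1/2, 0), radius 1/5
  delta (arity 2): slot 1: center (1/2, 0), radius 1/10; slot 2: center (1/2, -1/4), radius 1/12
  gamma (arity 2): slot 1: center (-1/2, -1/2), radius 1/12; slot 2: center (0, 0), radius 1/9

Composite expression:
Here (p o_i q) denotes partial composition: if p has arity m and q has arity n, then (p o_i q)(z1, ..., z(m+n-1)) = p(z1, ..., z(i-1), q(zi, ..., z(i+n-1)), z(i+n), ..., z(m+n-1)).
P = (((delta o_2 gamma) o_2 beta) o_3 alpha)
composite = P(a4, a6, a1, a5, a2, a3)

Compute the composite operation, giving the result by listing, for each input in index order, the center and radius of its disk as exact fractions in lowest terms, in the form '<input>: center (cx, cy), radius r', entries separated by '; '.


Affine substitution under delta: radii multiply and a-centers shift.
input a4: applying the 1 nested substitution gives center (1/2, 0), radius 1/10
input a6: applying the 3 nested substitutions gives center (131/288, -7/24), radius 1/720
input a1: applying the 4 nested substitutions gives center (2111/4608, -83/288), radius 1/13824
input a5: applying the 4 nested substitutions gives center (2113/4608, -443/1536), radius 1/11520
input a2: applying the 3 nested substitutions gives center (133/288, -7/24), radius 1/720
input a3: applying the 2 nested substitutions gives center (1/2, -1/4), radius 1/108

a1: center (2111/4608, -83/288), radius 1/13824; a2: center (133/288, -7/24), radius 1/720; a3: center (1/2, -1/4), radius 1/108; a4: center (1/2, 0), radius 1/10; a5: center (2113/4608, -443/1536), radius 1/11520; a6: center (131/288, -7/24), radius 1/720


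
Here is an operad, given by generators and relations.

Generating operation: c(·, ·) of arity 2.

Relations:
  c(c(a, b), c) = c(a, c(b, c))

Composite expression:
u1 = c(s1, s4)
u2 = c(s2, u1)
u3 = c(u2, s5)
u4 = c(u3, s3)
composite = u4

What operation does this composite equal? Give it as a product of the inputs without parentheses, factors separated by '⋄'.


s2 ⋄ s1 ⋄ s4 ⋄ s5 ⋄ s3

All parenthesizations of c agree; list the s-inputs left to right.
c(s1, s4) linearizes to s1 ⋄ s4
c(s2, c(s1, s4)) linearizes to s2 ⋄ s1 ⋄ s4
c(c(s2, c(s1, s4)), s5) linearizes to s2 ⋄ s1 ⋄ s4 ⋄ s5
c(c(c(s2, c(s1, s4)), s5), s3) linearizes to s2 ⋄ s1 ⋄ s4 ⋄ s5 ⋄ s3


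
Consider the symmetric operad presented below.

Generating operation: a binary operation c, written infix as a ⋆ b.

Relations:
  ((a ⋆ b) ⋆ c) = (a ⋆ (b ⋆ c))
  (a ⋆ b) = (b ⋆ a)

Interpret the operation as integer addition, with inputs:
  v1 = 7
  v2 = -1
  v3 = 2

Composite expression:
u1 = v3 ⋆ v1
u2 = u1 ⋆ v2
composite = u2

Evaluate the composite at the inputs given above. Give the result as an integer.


(v3 ⋆ v1) = 9
((v3 ⋆ v1) ⋆ v2) = 8

8


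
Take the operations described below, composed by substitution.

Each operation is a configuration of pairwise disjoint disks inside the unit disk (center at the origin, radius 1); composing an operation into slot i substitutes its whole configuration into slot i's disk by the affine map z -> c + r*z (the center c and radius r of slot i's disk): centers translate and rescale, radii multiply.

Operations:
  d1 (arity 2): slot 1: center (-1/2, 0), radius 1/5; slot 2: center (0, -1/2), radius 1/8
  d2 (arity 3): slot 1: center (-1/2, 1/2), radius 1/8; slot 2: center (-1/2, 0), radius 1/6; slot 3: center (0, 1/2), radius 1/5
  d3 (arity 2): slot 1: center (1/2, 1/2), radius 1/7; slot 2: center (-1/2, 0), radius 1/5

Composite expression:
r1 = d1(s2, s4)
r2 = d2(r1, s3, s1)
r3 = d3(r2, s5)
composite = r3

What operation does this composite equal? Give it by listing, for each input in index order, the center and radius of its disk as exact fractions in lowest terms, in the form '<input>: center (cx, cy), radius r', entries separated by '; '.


s1: center (1/2, 4/7), radius 1/35; s2: center (47/112, 4/7), radius 1/280; s3: center (3/7, 1/2), radius 1/42; s4: center (3/7, 9/16), radius 1/448; s5: center (-1/2, 0), radius 1/5

Follow each s-input down from d3: c' goes to c + r*c', radius to r*r'.
input s2: composing its 3 substitution steps yields center (47/112, 4/7), radius 1/280
input s4: composing its 3 substitution steps yields center (3/7, 9/16), radius 1/448
input s3: composing its 2 substitution steps yields center (3/7, 1/2), radius 1/42
input s1: composing its 2 substitution steps yields center (1/2, 4/7), radius 1/35
input s5: composing its 1 substitution step yields center (-1/2, 0), radius 1/5


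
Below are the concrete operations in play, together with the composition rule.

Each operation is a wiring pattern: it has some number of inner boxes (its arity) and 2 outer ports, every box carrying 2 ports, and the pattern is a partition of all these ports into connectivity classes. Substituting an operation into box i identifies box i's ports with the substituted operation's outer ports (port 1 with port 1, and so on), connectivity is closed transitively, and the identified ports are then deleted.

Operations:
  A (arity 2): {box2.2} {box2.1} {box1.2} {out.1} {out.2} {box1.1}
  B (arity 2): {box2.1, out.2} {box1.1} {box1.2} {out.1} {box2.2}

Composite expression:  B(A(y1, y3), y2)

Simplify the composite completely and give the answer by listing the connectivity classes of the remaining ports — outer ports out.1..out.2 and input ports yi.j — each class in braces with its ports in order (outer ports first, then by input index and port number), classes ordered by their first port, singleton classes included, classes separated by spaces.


{out.1} {out.2, y2.1} {y1.1} {y1.2} {y2.2} {y3.1} {y3.2}

Connectivity passes through glued B-boundaries; trace each wire chain.
A over (y1, y3) gives {out.1} {out.2} {y1.1} {y1.2} {y3.1} {y3.2}, out.j being that stage's outer ports
B over (y1, y3, y2) gives {out.1} {out.2, y2.1} {y1.1} {y1.2} {y2.2} {y3.1} {y3.2}, out.j being that stage's outer ports


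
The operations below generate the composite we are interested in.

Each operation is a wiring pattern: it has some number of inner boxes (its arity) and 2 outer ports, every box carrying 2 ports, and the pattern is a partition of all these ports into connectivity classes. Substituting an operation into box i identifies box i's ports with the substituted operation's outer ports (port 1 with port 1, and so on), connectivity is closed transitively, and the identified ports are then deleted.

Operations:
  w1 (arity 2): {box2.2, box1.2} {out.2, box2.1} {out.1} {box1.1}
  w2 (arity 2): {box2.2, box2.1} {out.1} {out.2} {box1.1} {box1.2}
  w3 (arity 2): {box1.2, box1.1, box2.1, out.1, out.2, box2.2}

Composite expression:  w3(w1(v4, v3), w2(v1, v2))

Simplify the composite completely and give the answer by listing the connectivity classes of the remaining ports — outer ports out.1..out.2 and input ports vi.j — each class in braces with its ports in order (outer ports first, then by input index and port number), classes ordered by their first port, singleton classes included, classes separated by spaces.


{out.1, out.2, v3.1} {v1.1} {v1.2} {v2.1, v2.2} {v3.2, v4.2} {v4.1}

After gluing at w3, chains via deleted ports link the v-ports.
stage w1: inputs (v4, v3), connectivity {out.1} {out.2, v3.1} {v3.2, v4.2} {v4.1}, out.j its boundary
stage w2: inputs (v1, v2), connectivity {out.1} {out.2} {v1.1} {v1.2} {v2.1, v2.2}, out.j its boundary
stage w3: inputs (v4, v3, v1, v2), connectivity {out.1, out.2, v3.1} {v1.1} {v1.2} {v2.1, v2.2} {v3.2, v4.2} {v4.1}, out.j its boundary


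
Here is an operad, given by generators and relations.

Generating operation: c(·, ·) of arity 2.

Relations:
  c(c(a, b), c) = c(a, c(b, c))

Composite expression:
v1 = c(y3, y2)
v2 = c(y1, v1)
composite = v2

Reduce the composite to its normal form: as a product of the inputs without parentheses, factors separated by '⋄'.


y1 ⋄ y3 ⋄ y2

Every regrouping of c is equal, so read the y-inputs in written order.
c(y3, y2) flattens to y3 ⋄ y2
c(y1, c(y3, y2)) flattens to y1 ⋄ y3 ⋄ y2


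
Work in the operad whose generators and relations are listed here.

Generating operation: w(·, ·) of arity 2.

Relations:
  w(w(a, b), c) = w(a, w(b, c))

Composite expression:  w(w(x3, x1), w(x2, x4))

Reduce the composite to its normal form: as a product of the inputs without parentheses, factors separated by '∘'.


Under associativity of w, the answer is the x's in reading order.
w(x3, x1) unparenthesizes to x3 ∘ x1
w(x2, x4) unparenthesizes to x2 ∘ x4
w(w(x3, x1), w(x2, x4)) unparenthesizes to x3 ∘ x1 ∘ x2 ∘ x4

x3 ∘ x1 ∘ x2 ∘ x4


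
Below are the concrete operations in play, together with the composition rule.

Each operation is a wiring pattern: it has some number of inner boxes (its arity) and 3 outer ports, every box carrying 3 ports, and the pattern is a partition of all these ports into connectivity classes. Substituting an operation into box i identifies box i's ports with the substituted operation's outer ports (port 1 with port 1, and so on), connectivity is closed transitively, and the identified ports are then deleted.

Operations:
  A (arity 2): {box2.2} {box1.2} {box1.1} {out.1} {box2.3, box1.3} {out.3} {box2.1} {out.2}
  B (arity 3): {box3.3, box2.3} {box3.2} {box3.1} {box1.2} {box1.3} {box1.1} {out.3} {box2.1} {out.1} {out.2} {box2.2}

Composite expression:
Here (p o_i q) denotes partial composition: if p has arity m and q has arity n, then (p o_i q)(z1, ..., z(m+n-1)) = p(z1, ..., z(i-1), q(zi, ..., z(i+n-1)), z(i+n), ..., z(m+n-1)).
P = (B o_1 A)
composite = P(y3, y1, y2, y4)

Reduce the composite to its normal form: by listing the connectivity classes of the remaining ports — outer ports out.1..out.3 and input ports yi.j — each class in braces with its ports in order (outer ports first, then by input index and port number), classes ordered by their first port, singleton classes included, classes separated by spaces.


Connectivity passes through glued B-boundaries; trace each wire chain.
stage A: inputs (y3, y1), connectivity {out.1} {out.2} {out.3} {y1.1} {y1.2} {y1.3, y3.3} {y3.1} {y3.2}, out.j its boundary
stage B: inputs (y3, y1, y2, y4), connectivity {out.1} {out.2} {out.3} {y1.1} {y1.2} {y1.3, y3.3} {y2.1} {y2.2} {y2.3, y4.3} {y3.1} {y3.2} {y4.1} {y4.2}, out.j its boundary

{out.1} {out.2} {out.3} {y1.1} {y1.2} {y1.3, y3.3} {y2.1} {y2.2} {y2.3, y4.3} {y3.1} {y3.2} {y4.1} {y4.2}


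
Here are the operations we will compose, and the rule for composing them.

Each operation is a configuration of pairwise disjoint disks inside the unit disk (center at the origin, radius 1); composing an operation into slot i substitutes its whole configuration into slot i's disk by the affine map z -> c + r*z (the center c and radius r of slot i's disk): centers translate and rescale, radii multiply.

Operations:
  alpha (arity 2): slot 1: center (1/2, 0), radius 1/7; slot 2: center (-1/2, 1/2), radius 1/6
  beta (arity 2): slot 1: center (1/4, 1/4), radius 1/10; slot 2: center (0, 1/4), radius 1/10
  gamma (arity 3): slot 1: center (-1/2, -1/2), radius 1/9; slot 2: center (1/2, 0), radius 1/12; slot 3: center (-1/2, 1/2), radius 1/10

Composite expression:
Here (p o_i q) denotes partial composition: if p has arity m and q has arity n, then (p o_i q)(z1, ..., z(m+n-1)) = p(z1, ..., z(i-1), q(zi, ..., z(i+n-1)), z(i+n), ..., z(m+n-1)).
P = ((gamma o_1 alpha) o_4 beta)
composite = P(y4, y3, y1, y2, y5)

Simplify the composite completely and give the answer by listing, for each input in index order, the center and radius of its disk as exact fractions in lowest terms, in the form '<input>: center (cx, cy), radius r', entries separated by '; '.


y1: center (1/2, 0), radius 1/12; y2: center (-19/40, 21/40), radius 1/100; y3: center (-5/9, -4/9), radius 1/54; y4: center (-4/9, -1/2), radius 1/63; y5: center (-1/2, 21/40), radius 1/100

Each y-disk chains the slot maps above it in gamma; radii multiply.
for y4, the 2-step affine chain lands on center (-4/9, -1/2), radius 1/63
for y3, the 2-step affine chain lands on center (-5/9, -4/9), radius 1/54
for y1, the 1-step affine chain lands on center (1/2, 0), radius 1/12
for y2, the 2-step affine chain lands on center (-19/40, 21/40), radius 1/100
for y5, the 2-step affine chain lands on center (-1/2, 21/40), radius 1/100


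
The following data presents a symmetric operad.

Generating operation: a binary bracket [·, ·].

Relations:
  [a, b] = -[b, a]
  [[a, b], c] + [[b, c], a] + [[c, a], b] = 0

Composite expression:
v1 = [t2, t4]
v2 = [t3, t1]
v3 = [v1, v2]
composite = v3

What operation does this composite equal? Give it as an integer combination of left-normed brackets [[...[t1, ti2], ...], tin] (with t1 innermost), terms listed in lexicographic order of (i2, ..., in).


[[[t1, t3], t2], t4] - [[[t1, t3], t4], t2]

Antisymmetry and Jacobi reduce to t1-anchored left-normed brackets.
Composite bracket: [[t2, t4], [t3, t1]]
Expanding via [a, b] = ab - ba: 8 signed words (2^3 = 8).
Collect the words opening with t1:
  t1t3t2t4 (sign +1) contributes +[[[t1, t3], t2], t4]
  t1t3t4t2 (sign -1) contributes -[[[t1, t3], t4], t2]


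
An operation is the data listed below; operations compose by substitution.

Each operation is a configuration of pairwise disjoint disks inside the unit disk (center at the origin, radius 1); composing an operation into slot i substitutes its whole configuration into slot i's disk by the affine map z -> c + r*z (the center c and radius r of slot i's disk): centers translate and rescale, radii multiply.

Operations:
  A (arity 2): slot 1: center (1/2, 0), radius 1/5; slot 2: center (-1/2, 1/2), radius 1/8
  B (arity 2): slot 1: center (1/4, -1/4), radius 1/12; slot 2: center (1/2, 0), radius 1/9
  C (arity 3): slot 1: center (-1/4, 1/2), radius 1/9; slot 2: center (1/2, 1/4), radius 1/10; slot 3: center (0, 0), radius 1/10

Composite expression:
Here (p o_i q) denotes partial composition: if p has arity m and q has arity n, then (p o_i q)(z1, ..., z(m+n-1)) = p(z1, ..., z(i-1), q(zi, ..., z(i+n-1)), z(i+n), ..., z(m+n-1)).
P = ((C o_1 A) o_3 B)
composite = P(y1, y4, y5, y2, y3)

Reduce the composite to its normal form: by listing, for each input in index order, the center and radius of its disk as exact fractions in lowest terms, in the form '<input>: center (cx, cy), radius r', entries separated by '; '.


y1: center (-7/36, 1/2), radius 1/45; y2: center (11/20, 1/4), radius 1/90; y3: center (0, 0), radius 1/10; y4: center (-11/36, 5/9), radius 1/72; y5: center (21/40, 9/40), radius 1/120

Each y-disk chains the slot maps above it in C; radii multiply.
for y1, the 2-step affine chain lands on center (-7/36, 1/2), radius 1/45
for y4, the 2-step affine chain lands on center (-11/36, 5/9), radius 1/72
for y5, the 2-step affine chain lands on center (21/40, 9/40), radius 1/120
for y2, the 2-step affine chain lands on center (11/20, 1/4), radius 1/90
for y3, the 1-step affine chain lands on center (0, 0), radius 1/10


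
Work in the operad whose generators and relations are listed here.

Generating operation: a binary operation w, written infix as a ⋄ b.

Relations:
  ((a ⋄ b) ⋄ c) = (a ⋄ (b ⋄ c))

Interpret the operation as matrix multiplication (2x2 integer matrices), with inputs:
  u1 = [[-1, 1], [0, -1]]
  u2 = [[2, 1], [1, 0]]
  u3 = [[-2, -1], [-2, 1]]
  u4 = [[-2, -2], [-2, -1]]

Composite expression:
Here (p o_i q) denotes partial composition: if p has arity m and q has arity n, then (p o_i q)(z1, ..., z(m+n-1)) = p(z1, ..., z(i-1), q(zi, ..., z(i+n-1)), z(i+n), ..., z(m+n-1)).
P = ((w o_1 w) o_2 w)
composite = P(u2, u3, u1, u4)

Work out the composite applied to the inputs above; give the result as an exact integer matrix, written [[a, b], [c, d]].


[[-2, -7], [-2, -3]]

(u3 ⋄ u1) = [[2, -1], [2, -3]]
(u2 ⋄ (u3 ⋄ u1)) = [[6, -5], [2, -1]]
((u2 ⋄ (u3 ⋄ u1)) ⋄ u4) = [[-2, -7], [-2, -3]]


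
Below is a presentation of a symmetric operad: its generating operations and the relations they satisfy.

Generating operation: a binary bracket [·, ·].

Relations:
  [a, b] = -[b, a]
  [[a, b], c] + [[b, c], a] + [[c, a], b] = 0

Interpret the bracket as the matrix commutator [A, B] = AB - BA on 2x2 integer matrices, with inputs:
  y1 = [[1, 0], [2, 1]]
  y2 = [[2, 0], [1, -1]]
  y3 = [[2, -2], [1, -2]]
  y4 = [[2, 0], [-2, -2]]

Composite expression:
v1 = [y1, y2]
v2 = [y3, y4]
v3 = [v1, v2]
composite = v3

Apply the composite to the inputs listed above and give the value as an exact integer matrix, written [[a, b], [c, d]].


[y1, y2] = [[0, 0], [6, 0]]
[y3, y4] = [[4, 8], [12, -4]]
[[y1, y2], [y3, y4]] = [[-48, 0], [48, 48]]

[[-48, 0], [48, 48]]


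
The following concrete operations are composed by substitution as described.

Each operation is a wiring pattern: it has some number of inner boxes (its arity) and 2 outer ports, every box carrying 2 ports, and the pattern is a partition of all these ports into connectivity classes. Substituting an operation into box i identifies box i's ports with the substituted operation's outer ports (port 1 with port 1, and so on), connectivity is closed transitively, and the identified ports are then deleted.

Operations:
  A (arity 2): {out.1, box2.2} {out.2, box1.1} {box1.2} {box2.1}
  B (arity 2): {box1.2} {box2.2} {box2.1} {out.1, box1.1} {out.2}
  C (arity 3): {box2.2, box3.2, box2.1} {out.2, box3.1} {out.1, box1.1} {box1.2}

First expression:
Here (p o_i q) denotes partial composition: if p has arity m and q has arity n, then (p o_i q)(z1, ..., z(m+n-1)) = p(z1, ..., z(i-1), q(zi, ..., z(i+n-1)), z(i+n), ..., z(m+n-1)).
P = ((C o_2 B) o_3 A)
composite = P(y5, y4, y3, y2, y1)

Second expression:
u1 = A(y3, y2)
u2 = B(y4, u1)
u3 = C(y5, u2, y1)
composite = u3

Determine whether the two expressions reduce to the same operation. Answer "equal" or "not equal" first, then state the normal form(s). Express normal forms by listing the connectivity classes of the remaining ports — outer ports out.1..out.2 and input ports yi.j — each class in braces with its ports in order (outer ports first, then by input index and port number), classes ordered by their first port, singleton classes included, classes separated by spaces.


Reducing the first expression gives {out.1, y5.1} {out.2, y1.1} {y1.2, y4.1} {y2.1} {y2.2} {y3.1} {y3.2} {y4.2} {y5.2}
Reducing the second expression gives {out.1, y5.1} {out.2, y1.1} {y1.2, y4.1} {y2.1} {y2.2} {y3.1} {y3.2} {y4.2} {y5.2}
Both agree, so they are equal.

equal: each reduces to {out.1, y5.1} {out.2, y1.1} {y1.2, y4.1} {y2.1} {y2.2} {y3.1} {y3.2} {y4.2} {y5.2}


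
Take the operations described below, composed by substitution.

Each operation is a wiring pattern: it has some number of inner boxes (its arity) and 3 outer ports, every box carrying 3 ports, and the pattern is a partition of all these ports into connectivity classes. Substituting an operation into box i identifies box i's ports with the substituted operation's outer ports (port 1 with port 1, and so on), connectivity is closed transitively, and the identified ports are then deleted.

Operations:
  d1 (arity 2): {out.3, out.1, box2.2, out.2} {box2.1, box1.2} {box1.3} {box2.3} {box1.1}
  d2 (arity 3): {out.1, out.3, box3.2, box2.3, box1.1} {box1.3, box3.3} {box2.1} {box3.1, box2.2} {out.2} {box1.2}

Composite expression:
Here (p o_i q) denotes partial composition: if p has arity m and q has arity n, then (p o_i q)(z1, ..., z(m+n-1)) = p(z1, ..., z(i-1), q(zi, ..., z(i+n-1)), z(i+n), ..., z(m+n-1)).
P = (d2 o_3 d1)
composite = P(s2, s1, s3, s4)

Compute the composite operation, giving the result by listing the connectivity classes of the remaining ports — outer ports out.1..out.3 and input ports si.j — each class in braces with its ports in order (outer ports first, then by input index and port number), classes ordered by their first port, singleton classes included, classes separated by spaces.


{out.1, out.3, s1.2, s1.3, s2.1, s2.3, s4.2} {out.2} {s1.1} {s2.2} {s3.1} {s3.2, s4.1} {s3.3} {s4.3}

Reachability decides: close wires over d2-identified ports.
through d1, on inputs (s3, s4): {out.1, out.2, out.3, s4.2} {s3.1} {s3.2, s4.1} {s3.3} {s4.3} (out.j = stage outer ports)
through d2, on inputs (s2, s1, s3, s4): {out.1, out.3, s1.2, s1.3, s2.1, s2.3, s4.2} {out.2} {s1.1} {s2.2} {s3.1} {s3.2, s4.1} {s3.3} {s4.3} (out.j = stage outer ports)


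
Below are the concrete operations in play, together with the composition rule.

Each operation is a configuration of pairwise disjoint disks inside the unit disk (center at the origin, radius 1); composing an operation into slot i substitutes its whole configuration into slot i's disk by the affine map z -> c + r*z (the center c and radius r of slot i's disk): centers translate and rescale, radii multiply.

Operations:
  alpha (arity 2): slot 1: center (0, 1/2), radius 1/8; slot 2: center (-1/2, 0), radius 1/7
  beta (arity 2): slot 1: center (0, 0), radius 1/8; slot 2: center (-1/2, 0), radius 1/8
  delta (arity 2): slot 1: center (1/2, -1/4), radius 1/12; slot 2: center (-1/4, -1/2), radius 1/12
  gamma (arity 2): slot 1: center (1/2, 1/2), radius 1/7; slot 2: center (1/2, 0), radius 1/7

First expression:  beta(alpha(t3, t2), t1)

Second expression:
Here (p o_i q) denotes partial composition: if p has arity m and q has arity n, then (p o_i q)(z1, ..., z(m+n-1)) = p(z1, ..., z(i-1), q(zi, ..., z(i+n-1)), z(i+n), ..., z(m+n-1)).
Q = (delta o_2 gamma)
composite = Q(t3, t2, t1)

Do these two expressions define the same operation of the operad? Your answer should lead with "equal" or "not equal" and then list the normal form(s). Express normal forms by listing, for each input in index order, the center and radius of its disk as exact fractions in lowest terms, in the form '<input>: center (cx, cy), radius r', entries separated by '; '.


The first composite normalizes to t1: center (-1/2, 0), radius 1/8; t2: center (-1/16, 0), radius 1/56; t3: center (0, 1/16), radius 1/64
The second composite normalizes to t1: center (-5/24, -1/2), radius 1/84; t2: center (-5/24, -11/24), radius 1/84; t3: center (1/2, -1/4), radius 1/12
No match — not equal.

not equal — first t1: center (-1/2, 0), radius 1/8; t2: center (-1/16, 0), radius 1/56; t3: center (0, 1/16), radius 1/64, second t1: center (-5/24, -1/2), radius 1/84; t2: center (-5/24, -11/24), radius 1/84; t3: center (1/2, -1/4), radius 1/12


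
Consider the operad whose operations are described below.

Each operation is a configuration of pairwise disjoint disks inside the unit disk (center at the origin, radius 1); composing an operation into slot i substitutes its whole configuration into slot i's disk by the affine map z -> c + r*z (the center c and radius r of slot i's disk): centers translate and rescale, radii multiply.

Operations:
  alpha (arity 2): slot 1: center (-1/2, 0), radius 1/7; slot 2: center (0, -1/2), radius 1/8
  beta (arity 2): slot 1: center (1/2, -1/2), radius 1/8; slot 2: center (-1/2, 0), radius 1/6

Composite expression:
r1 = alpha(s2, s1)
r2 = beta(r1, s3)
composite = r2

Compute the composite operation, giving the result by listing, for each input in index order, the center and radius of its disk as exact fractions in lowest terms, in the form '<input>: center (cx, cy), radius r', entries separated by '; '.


Below beta, radii multiply path by path; the s-disk centers shift.
for s2, the 2-step affine chain lands on center (7/16, -1/2), radius 1/56
for s1, the 2-step affine chain lands on center (1/2, -9/16), radius 1/64
for s3, the 1-step affine chain lands on center (-1/2, 0), radius 1/6

s1: center (1/2, -9/16), radius 1/64; s2: center (7/16, -1/2), radius 1/56; s3: center (-1/2, 0), radius 1/6


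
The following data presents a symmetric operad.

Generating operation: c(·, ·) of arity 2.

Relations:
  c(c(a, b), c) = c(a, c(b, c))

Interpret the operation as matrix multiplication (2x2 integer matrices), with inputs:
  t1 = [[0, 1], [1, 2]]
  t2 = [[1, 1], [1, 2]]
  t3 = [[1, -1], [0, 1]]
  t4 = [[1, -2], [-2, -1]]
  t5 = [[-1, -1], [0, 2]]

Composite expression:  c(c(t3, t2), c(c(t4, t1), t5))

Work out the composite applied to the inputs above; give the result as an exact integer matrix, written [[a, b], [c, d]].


[[-1, 7], [4, -18]]

c(t3, t2) = [[0, -1], [1, 2]]
c(t4, t1) = [[-2, -3], [-1, -4]]
c(c(t4, t1), t5) = [[2, -4], [1, -7]]
c(c(t3, t2), c(c(t4, t1), t5)) = [[-1, 7], [4, -18]]


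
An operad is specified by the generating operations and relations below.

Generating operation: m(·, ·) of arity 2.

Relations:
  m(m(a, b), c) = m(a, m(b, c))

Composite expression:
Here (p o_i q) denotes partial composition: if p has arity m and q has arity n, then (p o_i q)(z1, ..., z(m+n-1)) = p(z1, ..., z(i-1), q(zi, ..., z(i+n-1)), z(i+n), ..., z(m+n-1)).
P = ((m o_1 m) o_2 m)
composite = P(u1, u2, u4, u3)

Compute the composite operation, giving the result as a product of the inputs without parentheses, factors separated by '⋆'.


u1 ⋆ u2 ⋆ u4 ⋆ u3

All parenthesizations of m agree; list the u-inputs left to right.
m(u2, u4) linearizes to u2 ⋆ u4
m(u1, m(u2, u4)) linearizes to u1 ⋆ u2 ⋆ u4
m(m(u1, m(u2, u4)), u3) linearizes to u1 ⋆ u2 ⋆ u4 ⋆ u3


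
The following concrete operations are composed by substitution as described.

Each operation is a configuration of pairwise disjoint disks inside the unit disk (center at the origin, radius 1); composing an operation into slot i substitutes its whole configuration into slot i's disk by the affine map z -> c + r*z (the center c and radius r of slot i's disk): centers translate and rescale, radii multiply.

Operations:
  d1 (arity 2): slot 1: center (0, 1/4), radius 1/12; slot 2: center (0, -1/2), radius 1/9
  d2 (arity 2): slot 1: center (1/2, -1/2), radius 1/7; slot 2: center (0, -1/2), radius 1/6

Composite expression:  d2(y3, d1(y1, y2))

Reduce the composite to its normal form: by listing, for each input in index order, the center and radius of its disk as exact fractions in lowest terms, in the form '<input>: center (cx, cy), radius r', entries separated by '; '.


y1: center (0, -11/24), radius 1/72; y2: center (0, -7/12), radius 1/54; y3: center (1/2, -1/2), radius 1/7


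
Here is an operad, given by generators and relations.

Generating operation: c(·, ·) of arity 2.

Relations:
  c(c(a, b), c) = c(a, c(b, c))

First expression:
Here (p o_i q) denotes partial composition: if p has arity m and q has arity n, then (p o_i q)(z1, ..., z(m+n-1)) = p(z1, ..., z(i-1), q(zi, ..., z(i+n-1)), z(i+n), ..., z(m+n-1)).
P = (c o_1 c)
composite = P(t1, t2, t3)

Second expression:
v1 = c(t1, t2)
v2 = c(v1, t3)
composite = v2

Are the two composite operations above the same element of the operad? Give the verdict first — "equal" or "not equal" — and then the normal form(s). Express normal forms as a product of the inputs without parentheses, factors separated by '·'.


equal; the common form is t1 · t2 · t3

The first composite normalizes to t1 · t2 · t3
The second composite normalizes to t1 · t2 · t3
Identical normal forms: equal.


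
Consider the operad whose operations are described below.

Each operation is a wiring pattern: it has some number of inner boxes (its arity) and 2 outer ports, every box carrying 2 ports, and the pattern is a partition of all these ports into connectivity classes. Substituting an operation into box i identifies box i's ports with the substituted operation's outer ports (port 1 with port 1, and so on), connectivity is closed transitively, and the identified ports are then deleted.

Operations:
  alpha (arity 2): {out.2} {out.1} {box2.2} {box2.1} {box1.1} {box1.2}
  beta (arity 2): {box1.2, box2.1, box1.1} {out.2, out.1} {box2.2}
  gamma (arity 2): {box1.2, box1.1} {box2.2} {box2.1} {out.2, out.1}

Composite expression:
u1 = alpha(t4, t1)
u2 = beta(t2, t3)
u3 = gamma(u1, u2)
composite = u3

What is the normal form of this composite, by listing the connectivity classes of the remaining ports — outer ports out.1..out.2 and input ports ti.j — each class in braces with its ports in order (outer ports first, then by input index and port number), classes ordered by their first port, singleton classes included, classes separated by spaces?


{out.1, out.2} {t1.1} {t1.2} {t2.1, t2.2, t3.1} {t3.2} {t4.1} {t4.2}


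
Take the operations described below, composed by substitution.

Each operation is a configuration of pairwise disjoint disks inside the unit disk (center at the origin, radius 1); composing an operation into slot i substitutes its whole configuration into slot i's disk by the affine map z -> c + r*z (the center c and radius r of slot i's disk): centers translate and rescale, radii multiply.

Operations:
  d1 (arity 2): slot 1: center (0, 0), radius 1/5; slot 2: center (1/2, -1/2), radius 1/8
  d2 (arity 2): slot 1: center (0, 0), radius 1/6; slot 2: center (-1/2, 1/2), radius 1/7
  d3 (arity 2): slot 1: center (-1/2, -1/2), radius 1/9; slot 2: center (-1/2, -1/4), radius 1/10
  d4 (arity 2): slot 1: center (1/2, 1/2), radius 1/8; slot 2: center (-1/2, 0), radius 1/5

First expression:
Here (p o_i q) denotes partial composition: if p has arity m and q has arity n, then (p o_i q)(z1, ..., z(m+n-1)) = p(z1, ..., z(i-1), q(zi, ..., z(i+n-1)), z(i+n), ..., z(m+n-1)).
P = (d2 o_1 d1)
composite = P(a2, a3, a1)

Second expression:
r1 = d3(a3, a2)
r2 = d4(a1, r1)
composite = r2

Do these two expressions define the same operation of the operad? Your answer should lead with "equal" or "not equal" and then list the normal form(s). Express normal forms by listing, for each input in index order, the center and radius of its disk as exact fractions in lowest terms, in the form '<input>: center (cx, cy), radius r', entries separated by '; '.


not equal — first a1: center (-1/2, 1/2), radius 1/7; a2: center (0, 0), radius 1/30; a3: center (1/12, -1/12), radius 1/48, second a1: center (1/2, 1/2), radius 1/8; a2: center (-3/5, -1/20), radius 1/50; a3: center (-3/5, -1/10), radius 1/45

In normal form, the first expression is a1: center (-1/2, 1/2), radius 1/7; a2: center (0, 0), radius 1/30; a3: center (1/12, -1/12), radius 1/48
In normal form, the second expression is a1: center (1/2, 1/2), radius 1/8; a2: center (-3/5, -1/20), radius 1/50; a3: center (-3/5, -1/10), radius 1/45
The normal forms differ: not equal.


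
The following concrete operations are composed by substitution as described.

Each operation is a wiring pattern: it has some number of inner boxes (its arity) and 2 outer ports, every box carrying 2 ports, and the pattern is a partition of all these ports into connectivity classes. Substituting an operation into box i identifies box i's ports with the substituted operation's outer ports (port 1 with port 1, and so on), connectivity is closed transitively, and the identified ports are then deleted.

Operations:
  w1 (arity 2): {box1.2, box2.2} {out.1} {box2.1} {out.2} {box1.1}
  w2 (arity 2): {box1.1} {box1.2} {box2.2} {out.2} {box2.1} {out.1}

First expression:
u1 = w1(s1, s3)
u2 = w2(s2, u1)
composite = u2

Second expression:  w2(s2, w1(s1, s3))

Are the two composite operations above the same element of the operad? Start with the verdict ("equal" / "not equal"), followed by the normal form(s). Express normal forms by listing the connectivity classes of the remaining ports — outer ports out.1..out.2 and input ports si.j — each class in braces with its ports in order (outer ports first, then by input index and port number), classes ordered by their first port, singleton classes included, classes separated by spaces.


equal: each reduces to {out.1} {out.2} {s1.1} {s1.2, s3.2} {s2.1} {s2.2} {s3.1}


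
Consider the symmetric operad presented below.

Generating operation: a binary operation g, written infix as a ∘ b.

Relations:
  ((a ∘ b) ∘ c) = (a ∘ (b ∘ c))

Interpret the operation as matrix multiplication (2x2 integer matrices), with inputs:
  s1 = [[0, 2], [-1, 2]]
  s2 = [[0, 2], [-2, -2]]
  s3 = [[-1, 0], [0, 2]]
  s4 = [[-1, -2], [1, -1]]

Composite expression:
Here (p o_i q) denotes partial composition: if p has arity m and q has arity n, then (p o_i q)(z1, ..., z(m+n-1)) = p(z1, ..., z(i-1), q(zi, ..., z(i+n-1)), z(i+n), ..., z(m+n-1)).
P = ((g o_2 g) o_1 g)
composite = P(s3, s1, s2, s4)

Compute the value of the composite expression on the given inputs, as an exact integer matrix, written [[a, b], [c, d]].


[[0, -12], [-4, 28]]

(s3 ∘ s1) = [[0, -2], [-2, 4]]
(s2 ∘ s4) = [[2, -2], [0, 6]]
((s3 ∘ s1) ∘ (s2 ∘ s4)) = [[0, -12], [-4, 28]]


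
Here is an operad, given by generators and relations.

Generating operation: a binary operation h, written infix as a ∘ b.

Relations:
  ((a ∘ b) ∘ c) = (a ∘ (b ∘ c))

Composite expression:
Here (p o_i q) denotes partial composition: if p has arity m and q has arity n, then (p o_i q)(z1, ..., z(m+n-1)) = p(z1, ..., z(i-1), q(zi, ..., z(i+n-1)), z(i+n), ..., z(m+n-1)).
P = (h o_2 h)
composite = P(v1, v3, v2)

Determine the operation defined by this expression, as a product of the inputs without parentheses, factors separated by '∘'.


v1 ∘ v3 ∘ v2

The h-tree's shape is irrelevant; the v-reading-order decides.
(v3 ∘ v2) reduces to v3 ∘ v2
(v1 ∘ (v3 ∘ v2)) reduces to v1 ∘ v3 ∘ v2


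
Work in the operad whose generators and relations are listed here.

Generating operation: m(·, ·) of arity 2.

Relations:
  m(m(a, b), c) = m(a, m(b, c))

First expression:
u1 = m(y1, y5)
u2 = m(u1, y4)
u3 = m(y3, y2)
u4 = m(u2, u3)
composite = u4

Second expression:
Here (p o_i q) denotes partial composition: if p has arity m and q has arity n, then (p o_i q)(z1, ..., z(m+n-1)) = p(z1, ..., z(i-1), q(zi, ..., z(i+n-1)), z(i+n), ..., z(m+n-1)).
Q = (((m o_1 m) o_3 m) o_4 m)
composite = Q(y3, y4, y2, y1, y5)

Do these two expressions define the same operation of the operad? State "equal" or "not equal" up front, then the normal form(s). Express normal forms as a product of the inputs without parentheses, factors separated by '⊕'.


not equal; the first gives y1 ⊕ y5 ⊕ y4 ⊕ y3 ⊕ y2 and the second y3 ⊕ y4 ⊕ y2 ⊕ y1 ⊕ y5

The first expression reduces to y1 ⊕ y5 ⊕ y4 ⊕ y3 ⊕ y2
The second expression reduces to y3 ⊕ y4 ⊕ y2 ⊕ y1 ⊕ y5
No match — not equal.


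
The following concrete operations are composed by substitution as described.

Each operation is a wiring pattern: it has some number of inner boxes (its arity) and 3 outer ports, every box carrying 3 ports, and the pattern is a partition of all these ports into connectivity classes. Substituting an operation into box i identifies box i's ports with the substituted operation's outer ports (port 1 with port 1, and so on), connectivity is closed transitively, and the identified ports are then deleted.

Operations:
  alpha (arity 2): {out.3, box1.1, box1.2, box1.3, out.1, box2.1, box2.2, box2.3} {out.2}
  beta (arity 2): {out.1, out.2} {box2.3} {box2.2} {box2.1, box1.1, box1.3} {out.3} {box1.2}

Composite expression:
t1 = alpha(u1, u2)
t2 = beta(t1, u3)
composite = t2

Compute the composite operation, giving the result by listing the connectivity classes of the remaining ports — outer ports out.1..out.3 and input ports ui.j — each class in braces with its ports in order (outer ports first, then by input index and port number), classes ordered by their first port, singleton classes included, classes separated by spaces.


{out.1, out.2} {out.3} {u1.1, u1.2, u1.3, u2.1, u2.2, u2.3, u3.1} {u3.2} {u3.3}


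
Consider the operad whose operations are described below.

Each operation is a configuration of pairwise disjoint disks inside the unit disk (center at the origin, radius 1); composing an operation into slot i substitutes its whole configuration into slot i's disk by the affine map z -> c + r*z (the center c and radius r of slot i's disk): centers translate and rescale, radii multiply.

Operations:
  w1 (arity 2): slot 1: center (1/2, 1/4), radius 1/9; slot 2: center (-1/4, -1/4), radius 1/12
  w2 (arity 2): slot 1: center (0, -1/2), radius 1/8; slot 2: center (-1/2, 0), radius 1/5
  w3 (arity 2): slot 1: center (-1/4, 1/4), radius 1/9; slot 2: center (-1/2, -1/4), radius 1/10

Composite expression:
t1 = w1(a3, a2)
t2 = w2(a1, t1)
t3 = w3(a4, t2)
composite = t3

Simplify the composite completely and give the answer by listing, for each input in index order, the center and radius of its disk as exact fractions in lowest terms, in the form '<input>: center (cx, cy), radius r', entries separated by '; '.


Only the slot chain above each a matters under w3; compose those maps.
a4: after 1 affine step, its disk has center (-1/4, 1/4), radius 1/9
a1: after 2 affine steps, its disk has center (-1/2, -3/10), radius 1/80
a3: after 3 affine steps, its disk has center (-27/50, -49/200), radius 1/450
a2: after 3 affine steps, its disk has center (-111/200, -51/200), radius 1/600

a1: center (-1/2, -3/10), radius 1/80; a2: center (-111/200, -51/200), radius 1/600; a3: center (-27/50, -49/200), radius 1/450; a4: center (-1/4, 1/4), radius 1/9


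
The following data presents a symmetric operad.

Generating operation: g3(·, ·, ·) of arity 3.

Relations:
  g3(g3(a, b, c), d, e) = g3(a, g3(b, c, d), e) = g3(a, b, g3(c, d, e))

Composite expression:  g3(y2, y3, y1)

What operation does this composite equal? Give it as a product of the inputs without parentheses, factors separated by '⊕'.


Key point: g3 is associative — brackets drop, the y-order remains.
g3(y2, y3, y1) collapses to y2 ⊕ y3 ⊕ y1

y2 ⊕ y3 ⊕ y1


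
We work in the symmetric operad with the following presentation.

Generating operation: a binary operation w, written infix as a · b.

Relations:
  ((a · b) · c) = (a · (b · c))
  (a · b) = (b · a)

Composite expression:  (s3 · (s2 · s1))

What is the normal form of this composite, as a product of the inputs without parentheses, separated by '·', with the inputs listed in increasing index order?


Any arrangement under w is one operation, so sort the s-inputs.
(s2 · s1) linearizes to s2 · s1
(s3 · (s2 · s1)) linearizes to s3 · s2 · s1
reordering the factors by index: s1 · s2 · s3

s1 · s2 · s3


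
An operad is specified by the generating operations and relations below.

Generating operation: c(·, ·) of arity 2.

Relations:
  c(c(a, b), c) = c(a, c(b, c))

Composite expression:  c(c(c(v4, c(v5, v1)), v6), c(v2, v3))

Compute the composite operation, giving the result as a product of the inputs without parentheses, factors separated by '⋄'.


The c-tree's shape is irrelevant; the v-reading-order decides.
c(v5, v1) spells out as v5 ⋄ v1
c(v4, c(v5, v1)) spells out as v4 ⋄ v5 ⋄ v1
c(c(v4, c(v5, v1)), v6) spells out as v4 ⋄ v5 ⋄ v1 ⋄ v6
c(v2, v3) spells out as v2 ⋄ v3
c(c(c(v4, c(v5, v1)), v6), c(v2, v3)) spells out as v4 ⋄ v5 ⋄ v1 ⋄ v6 ⋄ v2 ⋄ v3

v4 ⋄ v5 ⋄ v1 ⋄ v6 ⋄ v2 ⋄ v3


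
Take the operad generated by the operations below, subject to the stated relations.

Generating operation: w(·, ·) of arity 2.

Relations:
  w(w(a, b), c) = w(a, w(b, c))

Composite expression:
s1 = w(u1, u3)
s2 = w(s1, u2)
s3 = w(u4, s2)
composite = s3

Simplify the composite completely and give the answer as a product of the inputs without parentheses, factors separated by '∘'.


u4 ∘ u1 ∘ u3 ∘ u2

The w-tree's shape is irrelevant; the u-reading-order decides.
w(u1, u3) flattens to u1 ∘ u3
w(w(u1, u3), u2) flattens to u1 ∘ u3 ∘ u2
w(u4, w(w(u1, u3), u2)) flattens to u4 ∘ u1 ∘ u3 ∘ u2
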